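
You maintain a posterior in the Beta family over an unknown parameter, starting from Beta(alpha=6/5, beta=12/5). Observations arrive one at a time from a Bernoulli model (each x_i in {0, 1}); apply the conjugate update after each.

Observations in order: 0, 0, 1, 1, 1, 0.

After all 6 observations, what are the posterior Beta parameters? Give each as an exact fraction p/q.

obs 1: x=0 → posterior Beta(6/5, 17/5)
obs 2: x=0 → posterior Beta(6/5, 22/5)
obs 3: x=1 → posterior Beta(11/5, 22/5)
obs 4: x=1 → posterior Beta(16/5, 22/5)
obs 5: x=1 → posterior Beta(21/5, 22/5)
obs 6: x=0 → posterior Beta(21/5, 27/5)

alpha=21/5, beta=27/5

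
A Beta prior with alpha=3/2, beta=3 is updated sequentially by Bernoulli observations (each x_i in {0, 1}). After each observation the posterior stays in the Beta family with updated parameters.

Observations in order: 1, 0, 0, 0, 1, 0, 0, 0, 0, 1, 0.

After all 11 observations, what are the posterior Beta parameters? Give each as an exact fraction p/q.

obs 1: x=1 → posterior Beta(5/2, 3)
obs 2: x=0 → posterior Beta(5/2, 4)
obs 3: x=0 → posterior Beta(5/2, 5)
obs 4: x=0 → posterior Beta(5/2, 6)
obs 5: x=1 → posterior Beta(7/2, 6)
obs 6: x=0 → posterior Beta(7/2, 7)
obs 7: x=0 → posterior Beta(7/2, 8)
obs 8: x=0 → posterior Beta(7/2, 9)
obs 9: x=0 → posterior Beta(7/2, 10)
obs 10: x=1 → posterior Beta(9/2, 10)
obs 11: x=0 → posterior Beta(9/2, 11)

alpha=9/2, beta=11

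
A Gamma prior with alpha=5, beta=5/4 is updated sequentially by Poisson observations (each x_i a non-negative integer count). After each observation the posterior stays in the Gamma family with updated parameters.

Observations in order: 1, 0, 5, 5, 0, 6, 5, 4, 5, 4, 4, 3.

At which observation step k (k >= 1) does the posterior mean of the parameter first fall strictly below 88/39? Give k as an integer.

obs 1: x=1 → posterior Gamma(6, 9/4)
obs 2: x=0 → posterior Gamma(6, 13/4)
obs 3: x=5 → posterior Gamma(11, 17/4)
obs 4: x=5 → posterior Gamma(16, 21/4)
obs 5: x=0 → posterior Gamma(16, 25/4)
obs 6: x=6 → posterior Gamma(22, 29/4)
obs 7: x=5 → posterior Gamma(27, 33/4)
obs 8: x=4 → posterior Gamma(31, 37/4)
obs 9: x=5 → posterior Gamma(36, 41/4)
obs 10: x=4 → posterior Gamma(40, 45/4)
obs 11: x=4 → posterior Gamma(44, 49/4)
obs 12: x=3 → posterior Gamma(47, 53/4)

k = 2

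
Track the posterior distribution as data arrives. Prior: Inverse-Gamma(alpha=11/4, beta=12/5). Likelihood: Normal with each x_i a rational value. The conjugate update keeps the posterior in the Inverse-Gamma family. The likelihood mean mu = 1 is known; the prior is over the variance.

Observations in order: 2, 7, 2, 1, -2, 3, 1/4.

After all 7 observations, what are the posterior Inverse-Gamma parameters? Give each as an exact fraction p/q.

obs 1: x=2 → posterior Inverse-Gamma(13/4, 29/10)
obs 2: x=7 → posterior Inverse-Gamma(15/4, 209/10)
obs 3: x=2 → posterior Inverse-Gamma(17/4, 107/5)
obs 4: x=1 → posterior Inverse-Gamma(19/4, 107/5)
obs 5: x=-2 → posterior Inverse-Gamma(21/4, 259/10)
obs 6: x=3 → posterior Inverse-Gamma(23/4, 279/10)
obs 7: x=1/4 → posterior Inverse-Gamma(25/4, 4509/160)

alpha=25/4, beta=4509/160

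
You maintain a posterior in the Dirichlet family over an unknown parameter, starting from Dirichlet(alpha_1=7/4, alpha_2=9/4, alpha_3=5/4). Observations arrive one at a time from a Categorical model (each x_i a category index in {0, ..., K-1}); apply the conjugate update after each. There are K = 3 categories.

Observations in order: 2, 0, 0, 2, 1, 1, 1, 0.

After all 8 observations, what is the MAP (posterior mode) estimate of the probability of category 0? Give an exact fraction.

obs 1: x=2 → posterior Dirichlet(7/4, 9/4, 9/4)
obs 2: x=0 → posterior Dirichlet(11/4, 9/4, 9/4)
obs 3: x=0 → posterior Dirichlet(15/4, 9/4, 9/4)
obs 4: x=2 → posterior Dirichlet(15/4, 9/4, 13/4)
obs 5: x=1 → posterior Dirichlet(15/4, 13/4, 13/4)
obs 6: x=1 → posterior Dirichlet(15/4, 17/4, 13/4)
obs 7: x=1 → posterior Dirichlet(15/4, 21/4, 13/4)
obs 8: x=0 → posterior Dirichlet(19/4, 21/4, 13/4)

15/41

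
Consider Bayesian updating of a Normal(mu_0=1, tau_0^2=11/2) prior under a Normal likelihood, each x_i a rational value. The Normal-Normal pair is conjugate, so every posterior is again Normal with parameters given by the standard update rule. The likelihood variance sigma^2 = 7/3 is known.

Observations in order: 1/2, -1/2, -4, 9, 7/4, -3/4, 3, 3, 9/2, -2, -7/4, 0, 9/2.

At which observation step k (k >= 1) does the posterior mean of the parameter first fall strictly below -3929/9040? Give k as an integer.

k = 3

obs 1: x=1/2 → posterior Normal(61/94, 77/47)
obs 2: x=-1/2 → posterior Normal(7/40, 77/80)
obs 3: x=-4 → posterior Normal(-118/113, 77/113)
obs 4: x=9 → posterior Normal(179/146, 77/146)
obs 5: x=7/4 → posterior Normal(947/716, 77/179)
obs 6: x=-3/4 → posterior Normal(1, 77/212)
obs 7: x=3 → posterior Normal(311/245, 11/35)
obs 8: x=3 → posterior Normal(205/139, 77/278)
obs 9: x=9/2 → posterior Normal(1117/622, 77/311)
obs 10: x=-2 → posterior Normal(985/688, 77/344)
obs 11: x=-7/4 → posterior Normal(1739/1508, 77/377)
obs 12: x=0 → posterior Normal(1739/1640, 77/410)
obs 13: x=9/2 → posterior Normal(2333/1772, 77/443)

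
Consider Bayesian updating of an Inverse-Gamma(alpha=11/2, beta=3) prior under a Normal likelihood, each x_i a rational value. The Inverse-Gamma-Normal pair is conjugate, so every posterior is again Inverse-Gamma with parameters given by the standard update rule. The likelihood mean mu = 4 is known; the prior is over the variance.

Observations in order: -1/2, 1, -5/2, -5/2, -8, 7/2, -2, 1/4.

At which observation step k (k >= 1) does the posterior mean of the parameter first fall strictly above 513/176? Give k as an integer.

obs 1: x=-1/2 → posterior Inverse-Gamma(6, 105/8)
obs 2: x=1 → posterior Inverse-Gamma(13/2, 141/8)
obs 3: x=-5/2 → posterior Inverse-Gamma(7, 155/4)
obs 4: x=-5/2 → posterior Inverse-Gamma(15/2, 479/8)
obs 5: x=-8 → posterior Inverse-Gamma(8, 1055/8)
obs 6: x=7/2 → posterior Inverse-Gamma(17/2, 132)
obs 7: x=-2 → posterior Inverse-Gamma(9, 150)
obs 8: x=1/4 → posterior Inverse-Gamma(19/2, 5025/32)

k = 2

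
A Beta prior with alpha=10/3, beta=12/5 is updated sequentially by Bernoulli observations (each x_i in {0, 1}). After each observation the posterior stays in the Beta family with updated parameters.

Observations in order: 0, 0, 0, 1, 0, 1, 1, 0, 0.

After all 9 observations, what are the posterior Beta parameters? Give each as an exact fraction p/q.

obs 1: x=0 → posterior Beta(10/3, 17/5)
obs 2: x=0 → posterior Beta(10/3, 22/5)
obs 3: x=0 → posterior Beta(10/3, 27/5)
obs 4: x=1 → posterior Beta(13/3, 27/5)
obs 5: x=0 → posterior Beta(13/3, 32/5)
obs 6: x=1 → posterior Beta(16/3, 32/5)
obs 7: x=1 → posterior Beta(19/3, 32/5)
obs 8: x=0 → posterior Beta(19/3, 37/5)
obs 9: x=0 → posterior Beta(19/3, 42/5)

alpha=19/3, beta=42/5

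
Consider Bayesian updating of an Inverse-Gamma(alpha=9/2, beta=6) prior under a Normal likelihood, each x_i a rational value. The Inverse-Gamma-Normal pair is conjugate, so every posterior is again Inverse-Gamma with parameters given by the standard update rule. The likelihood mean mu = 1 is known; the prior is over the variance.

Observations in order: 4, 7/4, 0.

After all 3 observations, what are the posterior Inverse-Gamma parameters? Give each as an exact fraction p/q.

obs 1: x=4 → posterior Inverse-Gamma(5, 21/2)
obs 2: x=7/4 → posterior Inverse-Gamma(11/2, 345/32)
obs 3: x=0 → posterior Inverse-Gamma(6, 361/32)

alpha=6, beta=361/32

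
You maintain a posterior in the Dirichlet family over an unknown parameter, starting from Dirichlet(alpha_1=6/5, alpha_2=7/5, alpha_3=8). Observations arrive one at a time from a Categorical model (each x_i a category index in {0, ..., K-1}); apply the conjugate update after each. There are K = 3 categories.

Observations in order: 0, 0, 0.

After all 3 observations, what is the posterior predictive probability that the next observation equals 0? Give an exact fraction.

21/68

obs 1: x=0 → posterior Dirichlet(11/5, 7/5, 8)
obs 2: x=0 → posterior Dirichlet(16/5, 7/5, 8)
obs 3: x=0 → posterior Dirichlet(21/5, 7/5, 8)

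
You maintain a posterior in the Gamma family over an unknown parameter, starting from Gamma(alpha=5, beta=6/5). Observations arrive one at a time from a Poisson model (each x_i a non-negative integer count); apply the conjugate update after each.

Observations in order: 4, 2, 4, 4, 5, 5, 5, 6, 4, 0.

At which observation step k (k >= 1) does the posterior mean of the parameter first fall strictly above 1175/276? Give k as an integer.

k = 8

obs 1: x=4 → posterior Gamma(9, 11/5)
obs 2: x=2 → posterior Gamma(11, 16/5)
obs 3: x=4 → posterior Gamma(15, 21/5)
obs 4: x=4 → posterior Gamma(19, 26/5)
obs 5: x=5 → posterior Gamma(24, 31/5)
obs 6: x=5 → posterior Gamma(29, 36/5)
obs 7: x=5 → posterior Gamma(34, 41/5)
obs 8: x=6 → posterior Gamma(40, 46/5)
obs 9: x=4 → posterior Gamma(44, 51/5)
obs 10: x=0 → posterior Gamma(44, 56/5)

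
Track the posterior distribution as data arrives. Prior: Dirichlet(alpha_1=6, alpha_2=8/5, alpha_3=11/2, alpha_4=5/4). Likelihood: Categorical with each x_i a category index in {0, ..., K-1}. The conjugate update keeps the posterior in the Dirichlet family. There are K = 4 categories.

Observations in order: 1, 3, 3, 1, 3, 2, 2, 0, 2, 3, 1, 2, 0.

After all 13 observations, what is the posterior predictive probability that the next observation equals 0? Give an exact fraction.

obs 1: x=1 → posterior Dirichlet(6, 13/5, 11/2, 5/4)
obs 2: x=3 → posterior Dirichlet(6, 13/5, 11/2, 9/4)
obs 3: x=3 → posterior Dirichlet(6, 13/5, 11/2, 13/4)
obs 4: x=1 → posterior Dirichlet(6, 18/5, 11/2, 13/4)
obs 5: x=3 → posterior Dirichlet(6, 18/5, 11/2, 17/4)
obs 6: x=2 → posterior Dirichlet(6, 18/5, 13/2, 17/4)
obs 7: x=2 → posterior Dirichlet(6, 18/5, 15/2, 17/4)
obs 8: x=0 → posterior Dirichlet(7, 18/5, 15/2, 17/4)
obs 9: x=2 → posterior Dirichlet(7, 18/5, 17/2, 17/4)
obs 10: x=3 → posterior Dirichlet(7, 18/5, 17/2, 21/4)
obs 11: x=1 → posterior Dirichlet(7, 23/5, 17/2, 21/4)
obs 12: x=2 → posterior Dirichlet(7, 23/5, 19/2, 21/4)
obs 13: x=0 → posterior Dirichlet(8, 23/5, 19/2, 21/4)

160/547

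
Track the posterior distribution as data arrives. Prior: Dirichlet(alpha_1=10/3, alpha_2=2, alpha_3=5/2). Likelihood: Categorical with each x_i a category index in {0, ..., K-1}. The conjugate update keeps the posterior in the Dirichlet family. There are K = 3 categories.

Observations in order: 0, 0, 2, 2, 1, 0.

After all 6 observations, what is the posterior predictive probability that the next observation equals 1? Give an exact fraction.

18/83

obs 1: x=0 → posterior Dirichlet(13/3, 2, 5/2)
obs 2: x=0 → posterior Dirichlet(16/3, 2, 5/2)
obs 3: x=2 → posterior Dirichlet(16/3, 2, 7/2)
obs 4: x=2 → posterior Dirichlet(16/3, 2, 9/2)
obs 5: x=1 → posterior Dirichlet(16/3, 3, 9/2)
obs 6: x=0 → posterior Dirichlet(19/3, 3, 9/2)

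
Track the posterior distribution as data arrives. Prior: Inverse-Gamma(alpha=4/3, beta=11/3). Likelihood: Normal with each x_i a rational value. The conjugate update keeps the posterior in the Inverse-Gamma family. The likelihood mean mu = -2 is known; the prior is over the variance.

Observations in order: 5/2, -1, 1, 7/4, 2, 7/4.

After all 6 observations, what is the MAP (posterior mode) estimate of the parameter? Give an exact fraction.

obs 1: x=5/2 → posterior Inverse-Gamma(11/6, 331/24)
obs 2: x=-1 → posterior Inverse-Gamma(7/3, 343/24)
obs 3: x=1 → posterior Inverse-Gamma(17/6, 451/24)
obs 4: x=7/4 → posterior Inverse-Gamma(10/3, 2479/96)
obs 5: x=2 → posterior Inverse-Gamma(23/6, 3247/96)
obs 6: x=7/4 → posterior Inverse-Gamma(13/3, 1961/48)

1961/256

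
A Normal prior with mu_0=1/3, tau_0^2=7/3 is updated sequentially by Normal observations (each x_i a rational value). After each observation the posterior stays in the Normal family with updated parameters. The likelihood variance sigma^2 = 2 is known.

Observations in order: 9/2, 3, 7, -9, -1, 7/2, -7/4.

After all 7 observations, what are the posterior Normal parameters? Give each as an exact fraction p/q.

obs 1: x=9/2 → posterior Normal(67/26, 14/13)
obs 2: x=3 → posterior Normal(109/40, 7/10)
obs 3: x=7 → posterior Normal(23/6, 14/27)
obs 4: x=-9 → posterior Normal(81/68, 7/17)
obs 5: x=-1 → posterior Normal(67/82, 14/41)
obs 6: x=7/2 → posterior Normal(29/24, 7/24)
obs 7: x=-7/4 → posterior Normal(183/220, 14/55)

mu_0=183/220, tau_0^2=14/55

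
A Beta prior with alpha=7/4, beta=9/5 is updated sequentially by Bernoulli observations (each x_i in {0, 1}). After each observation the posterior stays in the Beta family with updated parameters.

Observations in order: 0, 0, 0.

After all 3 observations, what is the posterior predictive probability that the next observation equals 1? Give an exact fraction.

35/131

obs 1: x=0 → posterior Beta(7/4, 14/5)
obs 2: x=0 → posterior Beta(7/4, 19/5)
obs 3: x=0 → posterior Beta(7/4, 24/5)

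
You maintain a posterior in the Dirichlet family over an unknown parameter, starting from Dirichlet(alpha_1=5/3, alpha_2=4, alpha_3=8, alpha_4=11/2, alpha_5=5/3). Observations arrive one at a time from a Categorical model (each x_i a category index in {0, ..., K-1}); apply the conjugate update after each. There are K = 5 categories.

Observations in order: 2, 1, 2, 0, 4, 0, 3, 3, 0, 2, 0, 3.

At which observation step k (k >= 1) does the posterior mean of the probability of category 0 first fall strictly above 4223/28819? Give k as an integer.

k = 9

obs 1: x=2 → posterior Dirichlet(5/3, 4, 9, 11/2, 5/3)
obs 2: x=1 → posterior Dirichlet(5/3, 5, 9, 11/2, 5/3)
obs 3: x=2 → posterior Dirichlet(5/3, 5, 10, 11/2, 5/3)
obs 4: x=0 → posterior Dirichlet(8/3, 5, 10, 11/2, 5/3)
obs 5: x=4 → posterior Dirichlet(8/3, 5, 10, 11/2, 8/3)
obs 6: x=0 → posterior Dirichlet(11/3, 5, 10, 11/2, 8/3)
obs 7: x=3 → posterior Dirichlet(11/3, 5, 10, 13/2, 8/3)
obs 8: x=3 → posterior Dirichlet(11/3, 5, 10, 15/2, 8/3)
obs 9: x=0 → posterior Dirichlet(14/3, 5, 10, 15/2, 8/3)
obs 10: x=2 → posterior Dirichlet(14/3, 5, 11, 15/2, 8/3)
obs 11: x=0 → posterior Dirichlet(17/3, 5, 11, 15/2, 8/3)
obs 12: x=3 → posterior Dirichlet(17/3, 5, 11, 17/2, 8/3)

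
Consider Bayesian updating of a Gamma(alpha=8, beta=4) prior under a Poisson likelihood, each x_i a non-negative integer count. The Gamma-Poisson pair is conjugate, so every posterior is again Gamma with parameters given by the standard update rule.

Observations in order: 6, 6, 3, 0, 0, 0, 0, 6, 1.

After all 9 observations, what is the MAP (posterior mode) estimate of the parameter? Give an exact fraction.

29/13

obs 1: x=6 → posterior Gamma(14, 5)
obs 2: x=6 → posterior Gamma(20, 6)
obs 3: x=3 → posterior Gamma(23, 7)
obs 4: x=0 → posterior Gamma(23, 8)
obs 5: x=0 → posterior Gamma(23, 9)
obs 6: x=0 → posterior Gamma(23, 10)
obs 7: x=0 → posterior Gamma(23, 11)
obs 8: x=6 → posterior Gamma(29, 12)
obs 9: x=1 → posterior Gamma(30, 13)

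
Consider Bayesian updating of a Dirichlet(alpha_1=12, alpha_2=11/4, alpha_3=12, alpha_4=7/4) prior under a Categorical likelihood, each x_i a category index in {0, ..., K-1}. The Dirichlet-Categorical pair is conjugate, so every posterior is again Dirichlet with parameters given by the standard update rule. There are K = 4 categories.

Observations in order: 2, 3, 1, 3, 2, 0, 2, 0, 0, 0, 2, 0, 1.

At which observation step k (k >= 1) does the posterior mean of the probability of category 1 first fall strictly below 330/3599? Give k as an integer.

k = 2

obs 1: x=2 → posterior Dirichlet(12, 11/4, 13, 7/4)
obs 2: x=3 → posterior Dirichlet(12, 11/4, 13, 11/4)
obs 3: x=1 → posterior Dirichlet(12, 15/4, 13, 11/4)
obs 4: x=3 → posterior Dirichlet(12, 15/4, 13, 15/4)
obs 5: x=2 → posterior Dirichlet(12, 15/4, 14, 15/4)
obs 6: x=0 → posterior Dirichlet(13, 15/4, 14, 15/4)
obs 7: x=2 → posterior Dirichlet(13, 15/4, 15, 15/4)
obs 8: x=0 → posterior Dirichlet(14, 15/4, 15, 15/4)
obs 9: x=0 → posterior Dirichlet(15, 15/4, 15, 15/4)
obs 10: x=0 → posterior Dirichlet(16, 15/4, 15, 15/4)
obs 11: x=2 → posterior Dirichlet(16, 15/4, 16, 15/4)
obs 12: x=0 → posterior Dirichlet(17, 15/4, 16, 15/4)
obs 13: x=1 → posterior Dirichlet(17, 19/4, 16, 15/4)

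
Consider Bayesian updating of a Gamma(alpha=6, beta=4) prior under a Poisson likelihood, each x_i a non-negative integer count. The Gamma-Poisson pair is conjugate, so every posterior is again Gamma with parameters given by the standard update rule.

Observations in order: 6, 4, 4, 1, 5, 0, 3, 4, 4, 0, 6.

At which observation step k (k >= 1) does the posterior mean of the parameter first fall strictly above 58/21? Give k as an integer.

obs 1: x=6 → posterior Gamma(12, 5)
obs 2: x=4 → posterior Gamma(16, 6)
obs 3: x=4 → posterior Gamma(20, 7)
obs 4: x=1 → posterior Gamma(21, 8)
obs 5: x=5 → posterior Gamma(26, 9)
obs 6: x=0 → posterior Gamma(26, 10)
obs 7: x=3 → posterior Gamma(29, 11)
obs 8: x=4 → posterior Gamma(33, 12)
obs 9: x=4 → posterior Gamma(37, 13)
obs 10: x=0 → posterior Gamma(37, 14)
obs 11: x=6 → posterior Gamma(43, 15)

k = 3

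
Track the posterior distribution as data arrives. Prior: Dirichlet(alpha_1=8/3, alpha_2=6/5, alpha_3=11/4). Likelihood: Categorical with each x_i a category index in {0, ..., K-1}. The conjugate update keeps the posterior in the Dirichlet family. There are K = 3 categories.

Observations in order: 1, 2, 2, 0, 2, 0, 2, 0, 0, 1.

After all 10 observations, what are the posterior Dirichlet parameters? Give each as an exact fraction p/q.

alpha_1=20/3, alpha_2=16/5, alpha_3=27/4

obs 1: x=1 → posterior Dirichlet(8/3, 11/5, 11/4)
obs 2: x=2 → posterior Dirichlet(8/3, 11/5, 15/4)
obs 3: x=2 → posterior Dirichlet(8/3, 11/5, 19/4)
obs 4: x=0 → posterior Dirichlet(11/3, 11/5, 19/4)
obs 5: x=2 → posterior Dirichlet(11/3, 11/5, 23/4)
obs 6: x=0 → posterior Dirichlet(14/3, 11/5, 23/4)
obs 7: x=2 → posterior Dirichlet(14/3, 11/5, 27/4)
obs 8: x=0 → posterior Dirichlet(17/3, 11/5, 27/4)
obs 9: x=0 → posterior Dirichlet(20/3, 11/5, 27/4)
obs 10: x=1 → posterior Dirichlet(20/3, 16/5, 27/4)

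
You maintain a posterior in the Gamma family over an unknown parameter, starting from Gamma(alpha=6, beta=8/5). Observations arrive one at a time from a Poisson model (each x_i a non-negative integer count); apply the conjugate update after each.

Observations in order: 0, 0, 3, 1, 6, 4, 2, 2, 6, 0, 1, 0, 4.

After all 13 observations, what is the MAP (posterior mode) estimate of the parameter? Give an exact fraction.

170/73

obs 1: x=0 → posterior Gamma(6, 13/5)
obs 2: x=0 → posterior Gamma(6, 18/5)
obs 3: x=3 → posterior Gamma(9, 23/5)
obs 4: x=1 → posterior Gamma(10, 28/5)
obs 5: x=6 → posterior Gamma(16, 33/5)
obs 6: x=4 → posterior Gamma(20, 38/5)
obs 7: x=2 → posterior Gamma(22, 43/5)
obs 8: x=2 → posterior Gamma(24, 48/5)
obs 9: x=6 → posterior Gamma(30, 53/5)
obs 10: x=0 → posterior Gamma(30, 58/5)
obs 11: x=1 → posterior Gamma(31, 63/5)
obs 12: x=0 → posterior Gamma(31, 68/5)
obs 13: x=4 → posterior Gamma(35, 73/5)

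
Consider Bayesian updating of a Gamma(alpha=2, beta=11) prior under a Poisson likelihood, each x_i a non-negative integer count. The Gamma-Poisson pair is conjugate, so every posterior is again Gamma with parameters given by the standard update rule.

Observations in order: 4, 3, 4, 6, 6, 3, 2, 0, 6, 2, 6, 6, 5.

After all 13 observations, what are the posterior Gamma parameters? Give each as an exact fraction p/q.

alpha=55, beta=24

obs 1: x=4 → posterior Gamma(6, 12)
obs 2: x=3 → posterior Gamma(9, 13)
obs 3: x=4 → posterior Gamma(13, 14)
obs 4: x=6 → posterior Gamma(19, 15)
obs 5: x=6 → posterior Gamma(25, 16)
obs 6: x=3 → posterior Gamma(28, 17)
obs 7: x=2 → posterior Gamma(30, 18)
obs 8: x=0 → posterior Gamma(30, 19)
obs 9: x=6 → posterior Gamma(36, 20)
obs 10: x=2 → posterior Gamma(38, 21)
obs 11: x=6 → posterior Gamma(44, 22)
obs 12: x=6 → posterior Gamma(50, 23)
obs 13: x=5 → posterior Gamma(55, 24)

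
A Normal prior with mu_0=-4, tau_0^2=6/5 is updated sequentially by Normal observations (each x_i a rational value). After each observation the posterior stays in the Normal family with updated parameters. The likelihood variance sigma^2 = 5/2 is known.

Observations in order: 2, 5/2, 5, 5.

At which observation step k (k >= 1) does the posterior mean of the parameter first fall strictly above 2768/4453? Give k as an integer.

obs 1: x=2 → posterior Normal(-76/37, 30/37)
obs 2: x=5/2 → posterior Normal(-46/49, 30/49)
obs 3: x=5 → posterior Normal(14/61, 30/61)
obs 4: x=5 → posterior Normal(74/73, 30/73)

k = 4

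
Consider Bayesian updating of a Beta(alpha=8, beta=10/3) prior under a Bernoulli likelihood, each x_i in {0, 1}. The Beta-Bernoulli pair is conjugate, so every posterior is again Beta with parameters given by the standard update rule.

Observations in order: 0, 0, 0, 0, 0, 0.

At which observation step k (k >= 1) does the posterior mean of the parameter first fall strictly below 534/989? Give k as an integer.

obs 1: x=0 → posterior Beta(8, 13/3)
obs 2: x=0 → posterior Beta(8, 16/3)
obs 3: x=0 → posterior Beta(8, 19/3)
obs 4: x=0 → posterior Beta(8, 22/3)
obs 5: x=0 → posterior Beta(8, 25/3)
obs 6: x=0 → posterior Beta(8, 28/3)

k = 4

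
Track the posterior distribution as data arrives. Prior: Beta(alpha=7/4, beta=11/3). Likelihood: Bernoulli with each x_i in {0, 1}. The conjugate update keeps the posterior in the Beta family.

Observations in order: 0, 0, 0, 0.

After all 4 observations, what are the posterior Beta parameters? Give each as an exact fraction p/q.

obs 1: x=0 → posterior Beta(7/4, 14/3)
obs 2: x=0 → posterior Beta(7/4, 17/3)
obs 3: x=0 → posterior Beta(7/4, 20/3)
obs 4: x=0 → posterior Beta(7/4, 23/3)

alpha=7/4, beta=23/3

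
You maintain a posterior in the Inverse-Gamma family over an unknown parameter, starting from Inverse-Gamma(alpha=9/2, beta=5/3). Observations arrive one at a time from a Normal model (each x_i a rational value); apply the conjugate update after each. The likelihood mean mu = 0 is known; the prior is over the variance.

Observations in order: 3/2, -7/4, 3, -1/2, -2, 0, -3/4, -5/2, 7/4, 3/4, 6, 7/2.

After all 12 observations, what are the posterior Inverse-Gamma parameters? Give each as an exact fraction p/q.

alpha=21/2, beta=967/24

obs 1: x=3/2 → posterior Inverse-Gamma(5, 67/24)
obs 2: x=-7/4 → posterior Inverse-Gamma(11/2, 415/96)
obs 3: x=3 → posterior Inverse-Gamma(6, 847/96)
obs 4: x=-1/2 → posterior Inverse-Gamma(13/2, 859/96)
obs 5: x=-2 → posterior Inverse-Gamma(7, 1051/96)
obs 6: x=0 → posterior Inverse-Gamma(15/2, 1051/96)
obs 7: x=-3/4 → posterior Inverse-Gamma(8, 539/48)
obs 8: x=-5/2 → posterior Inverse-Gamma(17/2, 689/48)
obs 9: x=7/4 → posterior Inverse-Gamma(9, 1525/96)
obs 10: x=3/4 → posterior Inverse-Gamma(19/2, 97/6)
obs 11: x=6 → posterior Inverse-Gamma(10, 205/6)
obs 12: x=7/2 → posterior Inverse-Gamma(21/2, 967/24)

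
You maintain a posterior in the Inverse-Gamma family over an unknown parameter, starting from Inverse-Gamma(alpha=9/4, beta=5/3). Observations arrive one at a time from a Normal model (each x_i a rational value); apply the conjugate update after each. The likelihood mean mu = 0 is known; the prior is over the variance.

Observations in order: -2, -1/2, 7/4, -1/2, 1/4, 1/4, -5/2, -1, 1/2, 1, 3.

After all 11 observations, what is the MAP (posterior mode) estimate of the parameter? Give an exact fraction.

obs 1: x=-2 → posterior Inverse-Gamma(11/4, 11/3)
obs 2: x=-1/2 → posterior Inverse-Gamma(13/4, 91/24)
obs 3: x=7/4 → posterior Inverse-Gamma(15/4, 511/96)
obs 4: x=-1/2 → posterior Inverse-Gamma(17/4, 523/96)
obs 5: x=1/4 → posterior Inverse-Gamma(19/4, 263/48)
obs 6: x=1/4 → posterior Inverse-Gamma(21/4, 529/96)
obs 7: x=-5/2 → posterior Inverse-Gamma(23/4, 829/96)
obs 8: x=-1 → posterior Inverse-Gamma(25/4, 877/96)
obs 9: x=1/2 → posterior Inverse-Gamma(27/4, 889/96)
obs 10: x=1 → posterior Inverse-Gamma(29/4, 937/96)
obs 11: x=3 → posterior Inverse-Gamma(31/4, 1369/96)

1369/840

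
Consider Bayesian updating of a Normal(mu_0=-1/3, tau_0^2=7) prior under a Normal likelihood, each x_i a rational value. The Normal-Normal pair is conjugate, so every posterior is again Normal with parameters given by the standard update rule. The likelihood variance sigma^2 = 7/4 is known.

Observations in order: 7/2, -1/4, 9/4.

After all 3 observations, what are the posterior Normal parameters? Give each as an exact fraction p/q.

mu_0=5/3, tau_0^2=7/13

obs 1: x=7/2 → posterior Normal(41/15, 7/5)
obs 2: x=-1/4 → posterior Normal(38/27, 7/9)
obs 3: x=9/4 → posterior Normal(5/3, 7/13)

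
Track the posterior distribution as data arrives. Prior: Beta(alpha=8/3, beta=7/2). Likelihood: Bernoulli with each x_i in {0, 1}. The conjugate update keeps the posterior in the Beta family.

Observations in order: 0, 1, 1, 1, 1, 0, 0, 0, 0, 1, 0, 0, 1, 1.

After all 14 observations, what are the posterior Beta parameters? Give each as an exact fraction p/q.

alpha=29/3, beta=21/2

obs 1: x=0 → posterior Beta(8/3, 9/2)
obs 2: x=1 → posterior Beta(11/3, 9/2)
obs 3: x=1 → posterior Beta(14/3, 9/2)
obs 4: x=1 → posterior Beta(17/3, 9/2)
obs 5: x=1 → posterior Beta(20/3, 9/2)
obs 6: x=0 → posterior Beta(20/3, 11/2)
obs 7: x=0 → posterior Beta(20/3, 13/2)
obs 8: x=0 → posterior Beta(20/3, 15/2)
obs 9: x=0 → posterior Beta(20/3, 17/2)
obs 10: x=1 → posterior Beta(23/3, 17/2)
obs 11: x=0 → posterior Beta(23/3, 19/2)
obs 12: x=0 → posterior Beta(23/3, 21/2)
obs 13: x=1 → posterior Beta(26/3, 21/2)
obs 14: x=1 → posterior Beta(29/3, 21/2)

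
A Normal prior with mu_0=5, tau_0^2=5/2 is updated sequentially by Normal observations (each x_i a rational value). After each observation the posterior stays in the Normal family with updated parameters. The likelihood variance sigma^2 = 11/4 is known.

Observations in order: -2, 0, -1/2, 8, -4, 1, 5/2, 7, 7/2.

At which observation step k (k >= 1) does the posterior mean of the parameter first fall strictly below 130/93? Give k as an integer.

obs 1: x=-2 → posterior Normal(5/3, 55/42)
obs 2: x=0 → posterior Normal(35/31, 55/62)
obs 3: x=-1/2 → posterior Normal(30/41, 55/82)
obs 4: x=8 → posterior Normal(110/51, 55/102)
obs 5: x=-4 → posterior Normal(70/61, 55/122)
obs 6: x=1 → posterior Normal(80/71, 55/142)
obs 7: x=5/2 → posterior Normal(35/27, 55/162)
obs 8: x=7 → posterior Normal(25/13, 55/182)
obs 9: x=7/2 → posterior Normal(210/101, 55/202)

k = 2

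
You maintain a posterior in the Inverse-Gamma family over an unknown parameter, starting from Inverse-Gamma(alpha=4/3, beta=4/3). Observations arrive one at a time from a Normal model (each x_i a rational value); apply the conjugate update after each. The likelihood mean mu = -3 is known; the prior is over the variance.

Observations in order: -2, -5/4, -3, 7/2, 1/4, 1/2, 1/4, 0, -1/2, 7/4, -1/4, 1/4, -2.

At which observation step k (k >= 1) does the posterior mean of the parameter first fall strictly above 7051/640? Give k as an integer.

obs 1: x=-2 → posterior Inverse-Gamma(11/6, 11/6)
obs 2: x=-5/4 → posterior Inverse-Gamma(7/3, 323/96)
obs 3: x=-3 → posterior Inverse-Gamma(17/6, 323/96)
obs 4: x=7/2 → posterior Inverse-Gamma(10/3, 2351/96)
obs 5: x=1/4 → posterior Inverse-Gamma(23/6, 1429/48)
obs 6: x=1/2 → posterior Inverse-Gamma(13/3, 1723/48)
obs 7: x=1/4 → posterior Inverse-Gamma(29/6, 3953/96)
obs 8: x=0 → posterior Inverse-Gamma(16/3, 4385/96)
obs 9: x=-1/2 → posterior Inverse-Gamma(35/6, 4685/96)
obs 10: x=7/4 → posterior Inverse-Gamma(19/3, 721/12)
obs 11: x=-1/4 → posterior Inverse-Gamma(41/6, 6131/96)
obs 12: x=1/4 → posterior Inverse-Gamma(22/3, 3319/48)
obs 13: x=-2 → posterior Inverse-Gamma(47/6, 3343/48)

k = 10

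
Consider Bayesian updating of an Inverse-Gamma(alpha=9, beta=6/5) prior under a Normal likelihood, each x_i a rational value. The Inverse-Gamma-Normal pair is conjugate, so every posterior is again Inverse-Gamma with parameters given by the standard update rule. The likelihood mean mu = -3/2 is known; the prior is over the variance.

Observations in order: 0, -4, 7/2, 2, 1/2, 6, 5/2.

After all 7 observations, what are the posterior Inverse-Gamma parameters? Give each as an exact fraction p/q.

obs 1: x=0 → posterior Inverse-Gamma(19/2, 93/40)
obs 2: x=-4 → posterior Inverse-Gamma(10, 109/20)
obs 3: x=7/2 → posterior Inverse-Gamma(21/2, 359/20)
obs 4: x=2 → posterior Inverse-Gamma(11, 963/40)
obs 5: x=1/2 → posterior Inverse-Gamma(23/2, 1043/40)
obs 6: x=6 → posterior Inverse-Gamma(12, 271/5)
obs 7: x=5/2 → posterior Inverse-Gamma(25/2, 311/5)

alpha=25/2, beta=311/5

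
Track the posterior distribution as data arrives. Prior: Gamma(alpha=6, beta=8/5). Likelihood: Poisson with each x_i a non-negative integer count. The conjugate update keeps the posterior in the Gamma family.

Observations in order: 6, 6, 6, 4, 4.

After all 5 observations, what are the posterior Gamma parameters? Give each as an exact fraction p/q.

alpha=32, beta=33/5

obs 1: x=6 → posterior Gamma(12, 13/5)
obs 2: x=6 → posterior Gamma(18, 18/5)
obs 3: x=6 → posterior Gamma(24, 23/5)
obs 4: x=4 → posterior Gamma(28, 28/5)
obs 5: x=4 → posterior Gamma(32, 33/5)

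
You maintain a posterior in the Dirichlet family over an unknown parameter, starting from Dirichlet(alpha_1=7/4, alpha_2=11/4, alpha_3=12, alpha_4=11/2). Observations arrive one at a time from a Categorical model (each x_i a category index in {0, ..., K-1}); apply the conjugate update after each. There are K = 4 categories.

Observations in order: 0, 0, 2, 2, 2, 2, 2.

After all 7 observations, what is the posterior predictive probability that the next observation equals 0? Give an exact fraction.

15/116

obs 1: x=0 → posterior Dirichlet(11/4, 11/4, 12, 11/2)
obs 2: x=0 → posterior Dirichlet(15/4, 11/4, 12, 11/2)
obs 3: x=2 → posterior Dirichlet(15/4, 11/4, 13, 11/2)
obs 4: x=2 → posterior Dirichlet(15/4, 11/4, 14, 11/2)
obs 5: x=2 → posterior Dirichlet(15/4, 11/4, 15, 11/2)
obs 6: x=2 → posterior Dirichlet(15/4, 11/4, 16, 11/2)
obs 7: x=2 → posterior Dirichlet(15/4, 11/4, 17, 11/2)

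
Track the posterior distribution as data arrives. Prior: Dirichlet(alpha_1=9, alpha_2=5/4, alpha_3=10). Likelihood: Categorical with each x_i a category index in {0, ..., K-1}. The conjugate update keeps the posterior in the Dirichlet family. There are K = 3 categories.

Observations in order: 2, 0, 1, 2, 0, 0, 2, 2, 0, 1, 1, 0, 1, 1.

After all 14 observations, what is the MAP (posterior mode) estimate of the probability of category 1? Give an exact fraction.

21/125

obs 1: x=2 → posterior Dirichlet(9, 5/4, 11)
obs 2: x=0 → posterior Dirichlet(10, 5/4, 11)
obs 3: x=1 → posterior Dirichlet(10, 9/4, 11)
obs 4: x=2 → posterior Dirichlet(10, 9/4, 12)
obs 5: x=0 → posterior Dirichlet(11, 9/4, 12)
obs 6: x=0 → posterior Dirichlet(12, 9/4, 12)
obs 7: x=2 → posterior Dirichlet(12, 9/4, 13)
obs 8: x=2 → posterior Dirichlet(12, 9/4, 14)
obs 9: x=0 → posterior Dirichlet(13, 9/4, 14)
obs 10: x=1 → posterior Dirichlet(13, 13/4, 14)
obs 11: x=1 → posterior Dirichlet(13, 17/4, 14)
obs 12: x=0 → posterior Dirichlet(14, 17/4, 14)
obs 13: x=1 → posterior Dirichlet(14, 21/4, 14)
obs 14: x=1 → posterior Dirichlet(14, 25/4, 14)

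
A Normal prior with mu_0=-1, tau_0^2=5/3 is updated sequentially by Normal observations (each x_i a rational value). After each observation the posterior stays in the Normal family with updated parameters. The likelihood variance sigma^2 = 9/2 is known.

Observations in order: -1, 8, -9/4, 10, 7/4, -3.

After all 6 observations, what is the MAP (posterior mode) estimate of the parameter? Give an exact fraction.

obs 1: x=-1 → posterior Normal(-1, 45/37)
obs 2: x=8 → posterior Normal(43/47, 45/47)
obs 3: x=-9/4 → posterior Normal(41/114, 15/19)
obs 4: x=10 → posterior Normal(241/134, 45/67)
obs 5: x=7/4 → posterior Normal(138/77, 45/77)
obs 6: x=-3 → posterior Normal(36/29, 15/29)

36/29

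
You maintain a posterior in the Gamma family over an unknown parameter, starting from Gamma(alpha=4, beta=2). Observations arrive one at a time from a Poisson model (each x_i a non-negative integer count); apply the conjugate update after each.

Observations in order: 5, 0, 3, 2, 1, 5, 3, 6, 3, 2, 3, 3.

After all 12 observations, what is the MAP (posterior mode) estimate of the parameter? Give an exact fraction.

39/14

obs 1: x=5 → posterior Gamma(9, 3)
obs 2: x=0 → posterior Gamma(9, 4)
obs 3: x=3 → posterior Gamma(12, 5)
obs 4: x=2 → posterior Gamma(14, 6)
obs 5: x=1 → posterior Gamma(15, 7)
obs 6: x=5 → posterior Gamma(20, 8)
obs 7: x=3 → posterior Gamma(23, 9)
obs 8: x=6 → posterior Gamma(29, 10)
obs 9: x=3 → posterior Gamma(32, 11)
obs 10: x=2 → posterior Gamma(34, 12)
obs 11: x=3 → posterior Gamma(37, 13)
obs 12: x=3 → posterior Gamma(40, 14)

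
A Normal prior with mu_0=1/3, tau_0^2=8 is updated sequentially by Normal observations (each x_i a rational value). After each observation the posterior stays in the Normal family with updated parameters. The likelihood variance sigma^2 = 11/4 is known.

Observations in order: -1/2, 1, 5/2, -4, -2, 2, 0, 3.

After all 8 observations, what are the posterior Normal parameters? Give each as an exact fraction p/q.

mu_0=203/801, tau_0^2=88/267

obs 1: x=-1/2 → posterior Normal(-37/129, 88/43)
obs 2: x=1 → posterior Normal(59/225, 88/75)
obs 3: x=5/2 → posterior Normal(299/321, 88/107)
obs 4: x=-4 → posterior Normal(-85/417, 88/139)
obs 5: x=-2 → posterior Normal(-277/513, 88/171)
obs 6: x=2 → posterior Normal(-85/609, 88/203)
obs 7: x=0 → posterior Normal(-17/141, 88/235)
obs 8: x=3 → posterior Normal(203/801, 88/267)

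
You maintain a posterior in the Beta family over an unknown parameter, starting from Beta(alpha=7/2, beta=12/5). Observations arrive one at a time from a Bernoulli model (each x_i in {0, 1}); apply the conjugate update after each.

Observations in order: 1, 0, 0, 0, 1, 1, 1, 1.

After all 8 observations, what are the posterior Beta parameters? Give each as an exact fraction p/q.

obs 1: x=1 → posterior Beta(9/2, 12/5)
obs 2: x=0 → posterior Beta(9/2, 17/5)
obs 3: x=0 → posterior Beta(9/2, 22/5)
obs 4: x=0 → posterior Beta(9/2, 27/5)
obs 5: x=1 → posterior Beta(11/2, 27/5)
obs 6: x=1 → posterior Beta(13/2, 27/5)
obs 7: x=1 → posterior Beta(15/2, 27/5)
obs 8: x=1 → posterior Beta(17/2, 27/5)

alpha=17/2, beta=27/5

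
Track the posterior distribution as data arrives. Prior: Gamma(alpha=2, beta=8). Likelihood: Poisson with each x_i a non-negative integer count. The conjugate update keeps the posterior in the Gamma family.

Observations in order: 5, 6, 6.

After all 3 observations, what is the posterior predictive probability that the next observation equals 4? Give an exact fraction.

447378746630152406118665/6624737266949237011120128

obs 1: x=5 → posterior Gamma(7, 9)
obs 2: x=6 → posterior Gamma(13, 10)
obs 3: x=6 → posterior Gamma(19, 11)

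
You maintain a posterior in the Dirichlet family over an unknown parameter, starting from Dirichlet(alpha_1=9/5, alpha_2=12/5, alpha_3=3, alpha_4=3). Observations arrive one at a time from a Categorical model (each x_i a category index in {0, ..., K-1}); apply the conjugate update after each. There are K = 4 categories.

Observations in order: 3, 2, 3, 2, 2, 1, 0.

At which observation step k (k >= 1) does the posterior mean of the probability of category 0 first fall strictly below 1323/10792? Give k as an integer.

k = 5

obs 1: x=3 → posterior Dirichlet(9/5, 12/5, 3, 4)
obs 2: x=2 → posterior Dirichlet(9/5, 12/5, 4, 4)
obs 3: x=3 → posterior Dirichlet(9/5, 12/5, 4, 5)
obs 4: x=2 → posterior Dirichlet(9/5, 12/5, 5, 5)
obs 5: x=2 → posterior Dirichlet(9/5, 12/5, 6, 5)
obs 6: x=1 → posterior Dirichlet(9/5, 17/5, 6, 5)
obs 7: x=0 → posterior Dirichlet(14/5, 17/5, 6, 5)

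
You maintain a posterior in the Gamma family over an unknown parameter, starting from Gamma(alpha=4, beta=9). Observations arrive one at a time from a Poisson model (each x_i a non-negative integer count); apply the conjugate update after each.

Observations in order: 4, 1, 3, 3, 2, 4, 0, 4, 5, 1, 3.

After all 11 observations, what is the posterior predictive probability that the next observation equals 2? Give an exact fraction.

obs 1: x=4 → posterior Gamma(8, 10)
obs 2: x=1 → posterior Gamma(9, 11)
obs 3: x=3 → posterior Gamma(12, 12)
obs 4: x=3 → posterior Gamma(15, 13)
obs 5: x=2 → posterior Gamma(17, 14)
obs 6: x=4 → posterior Gamma(21, 15)
obs 7: x=0 → posterior Gamma(21, 16)
obs 8: x=4 → posterior Gamma(25, 17)
obs 9: x=5 → posterior Gamma(30, 18)
obs 10: x=1 → posterior Gamma(31, 19)
obs 11: x=3 → posterior Gamma(34, 20)

14602888806400000000000000000000000000000000000/56858653459301097060294126514405151601277796103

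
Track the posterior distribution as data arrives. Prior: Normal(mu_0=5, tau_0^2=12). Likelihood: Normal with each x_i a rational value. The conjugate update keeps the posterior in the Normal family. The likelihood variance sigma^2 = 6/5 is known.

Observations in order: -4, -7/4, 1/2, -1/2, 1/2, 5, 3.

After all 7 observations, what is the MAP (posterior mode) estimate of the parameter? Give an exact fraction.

obs 1: x=-4 → posterior Normal(-35/11, 12/11)
obs 2: x=-7/4 → posterior Normal(-5/2, 4/7)
obs 3: x=1/2 → posterior Normal(-95/62, 12/31)
obs 4: x=-1/2 → posterior Normal(-105/82, 12/41)
obs 5: x=1/2 → posterior Normal(-95/102, 4/17)
obs 6: x=5 → posterior Normal(5/122, 12/61)
obs 7: x=3 → posterior Normal(65/142, 12/71)

65/142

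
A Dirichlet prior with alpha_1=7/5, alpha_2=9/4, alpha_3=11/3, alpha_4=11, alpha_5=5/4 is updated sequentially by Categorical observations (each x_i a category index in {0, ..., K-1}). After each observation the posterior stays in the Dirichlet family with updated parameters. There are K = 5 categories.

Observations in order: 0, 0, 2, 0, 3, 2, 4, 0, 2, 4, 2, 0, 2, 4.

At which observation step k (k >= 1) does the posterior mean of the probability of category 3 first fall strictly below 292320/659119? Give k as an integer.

obs 1: x=0 → posterior Dirichlet(12/5, 9/4, 11/3, 11, 5/4)
obs 2: x=0 → posterior Dirichlet(17/5, 9/4, 11/3, 11, 5/4)
obs 3: x=2 → posterior Dirichlet(17/5, 9/4, 14/3, 11, 5/4)
obs 4: x=0 → posterior Dirichlet(22/5, 9/4, 14/3, 11, 5/4)
obs 5: x=3 → posterior Dirichlet(22/5, 9/4, 14/3, 12, 5/4)
obs 6: x=2 → posterior Dirichlet(22/5, 9/4, 17/3, 12, 5/4)
obs 7: x=4 → posterior Dirichlet(22/5, 9/4, 17/3, 12, 9/4)
obs 8: x=0 → posterior Dirichlet(27/5, 9/4, 17/3, 12, 9/4)
obs 9: x=2 → posterior Dirichlet(27/5, 9/4, 20/3, 12, 9/4)
obs 10: x=4 → posterior Dirichlet(27/5, 9/4, 20/3, 12, 13/4)
obs 11: x=2 → posterior Dirichlet(27/5, 9/4, 23/3, 12, 13/4)
obs 12: x=0 → posterior Dirichlet(32/5, 9/4, 23/3, 12, 13/4)
obs 13: x=2 → posterior Dirichlet(32/5, 9/4, 26/3, 12, 13/4)
obs 14: x=4 → posterior Dirichlet(32/5, 9/4, 26/3, 12, 17/4)

k = 8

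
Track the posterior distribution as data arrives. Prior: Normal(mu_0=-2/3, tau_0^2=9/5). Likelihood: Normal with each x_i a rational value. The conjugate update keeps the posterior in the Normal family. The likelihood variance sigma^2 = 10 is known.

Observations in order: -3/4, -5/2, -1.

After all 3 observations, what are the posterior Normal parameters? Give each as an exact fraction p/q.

mu_0=-859/924, tau_0^2=90/77

obs 1: x=-3/4 → posterior Normal(-481/708, 90/59)
obs 2: x=-5/2 → posterior Normal(-751/816, 45/34)
obs 3: x=-1 → posterior Normal(-859/924, 90/77)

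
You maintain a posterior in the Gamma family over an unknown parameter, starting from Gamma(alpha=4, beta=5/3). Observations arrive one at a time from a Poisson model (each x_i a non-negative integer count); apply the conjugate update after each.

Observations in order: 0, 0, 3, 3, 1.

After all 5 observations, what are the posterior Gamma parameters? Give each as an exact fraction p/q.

obs 1: x=0 → posterior Gamma(4, 8/3)
obs 2: x=0 → posterior Gamma(4, 11/3)
obs 3: x=3 → posterior Gamma(7, 14/3)
obs 4: x=3 → posterior Gamma(10, 17/3)
obs 5: x=1 → posterior Gamma(11, 20/3)

alpha=11, beta=20/3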